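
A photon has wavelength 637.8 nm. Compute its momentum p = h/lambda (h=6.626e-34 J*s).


p = h / lambda
= 6.626e-34 / (637.8e-9)
= 6.626e-34 / 6.3780e-07
= 1.0389e-27 kg*m/s

1.0389e-27


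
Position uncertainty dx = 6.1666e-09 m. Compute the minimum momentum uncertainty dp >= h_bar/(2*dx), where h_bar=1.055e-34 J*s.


dp = h_bar / (2 * dx)
= 1.055e-34 / (2 * 6.1666e-09)
= 1.055e-34 / 1.2333e-08
= 8.5541e-27 kg*m/s

8.5541e-27


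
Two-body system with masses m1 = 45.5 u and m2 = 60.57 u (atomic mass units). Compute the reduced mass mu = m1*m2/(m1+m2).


mu = m1 * m2 / (m1 + m2)
= 45.5 * 60.57 / (45.5 + 60.57)
= 2755.935 / 106.07
= 25.9822 u

25.9822


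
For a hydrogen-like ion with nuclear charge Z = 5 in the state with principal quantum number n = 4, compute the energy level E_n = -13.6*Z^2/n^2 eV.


E_n = -13.6 * Z^2 / n^2
= -13.6 * 5^2 / 4^2
= -13.6 * 25 / 16
= -21.25 eV

-21.25


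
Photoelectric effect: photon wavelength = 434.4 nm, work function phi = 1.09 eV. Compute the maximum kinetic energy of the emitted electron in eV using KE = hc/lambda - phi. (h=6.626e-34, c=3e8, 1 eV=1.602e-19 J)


E_photon = hc / lambda
= (6.626e-34)(3e8) / (434.4e-9)
= 4.5760e-19 J
= 2.8564 eV
KE = E_photon - phi
= 2.8564 - 1.09
= 1.7664 eV

1.7664


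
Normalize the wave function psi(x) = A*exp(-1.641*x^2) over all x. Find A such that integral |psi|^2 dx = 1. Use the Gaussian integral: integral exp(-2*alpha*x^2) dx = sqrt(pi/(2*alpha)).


integral |psi|^2 dx = A^2 * sqrt(pi/(2*alpha)) = 1
A^2 = sqrt(2*alpha/pi)
= sqrt(2 * 1.641 / pi)
= 1.022102
A = sqrt(1.022102)
= 1.011

1.011


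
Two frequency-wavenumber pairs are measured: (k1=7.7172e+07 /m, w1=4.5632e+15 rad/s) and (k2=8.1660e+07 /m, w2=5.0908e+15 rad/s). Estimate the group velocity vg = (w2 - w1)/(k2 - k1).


vg = (w2 - w1) / (k2 - k1)
= (5.0908e+15 - 4.5632e+15) / (8.1660e+07 - 7.7172e+07)
= 5.2760e+14 / 4.4880e+06
= 1.1756e+08 m/s

1.1756e+08


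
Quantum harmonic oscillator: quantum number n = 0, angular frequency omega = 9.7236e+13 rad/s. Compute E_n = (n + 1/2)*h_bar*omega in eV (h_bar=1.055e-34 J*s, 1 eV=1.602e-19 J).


E = (n + 1/2) * h_bar * omega
= (0 + 0.5) * 1.055e-34 * 9.7236e+13
= 0.5 * 1.0258e-20
= 5.1292e-21 J
= 0.032 eV

0.032


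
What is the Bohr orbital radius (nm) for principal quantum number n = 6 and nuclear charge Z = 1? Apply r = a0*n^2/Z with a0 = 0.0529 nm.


r = a0 * n^2 / Z
= 0.0529 * 6^2 / 1
= 0.0529 * 36 / 1
= 1.9044 nm

1.9044


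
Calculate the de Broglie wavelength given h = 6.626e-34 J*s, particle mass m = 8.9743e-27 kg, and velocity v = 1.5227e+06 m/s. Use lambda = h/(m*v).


lambda = h / (m * v)
= 6.626e-34 / (8.9743e-27 * 1.5227e+06)
= 6.626e-34 / 1.3665e-20
= 4.8488e-14 m

4.8488e-14


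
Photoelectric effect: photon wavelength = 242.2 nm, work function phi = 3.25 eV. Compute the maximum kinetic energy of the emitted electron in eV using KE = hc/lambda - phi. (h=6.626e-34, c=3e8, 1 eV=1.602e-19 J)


E_photon = hc / lambda
= (6.626e-34)(3e8) / (242.2e-9)
= 8.2073e-19 J
= 5.1231 eV
KE = E_photon - phi
= 5.1231 - 3.25
= 1.8731 eV

1.8731


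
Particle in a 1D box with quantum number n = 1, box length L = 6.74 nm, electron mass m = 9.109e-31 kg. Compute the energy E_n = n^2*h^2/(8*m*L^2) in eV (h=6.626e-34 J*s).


E = n^2 * h^2 / (8 * m * L^2)
= 1^2 * (6.626e-34)^2 / (8 * 9.109e-31 * (6.74e-9)^2)
= 1 * 4.3904e-67 / (8 * 9.109e-31 * 4.5428e-17)
= 1.3262e-21 J
= 0.0083 eV

0.0083


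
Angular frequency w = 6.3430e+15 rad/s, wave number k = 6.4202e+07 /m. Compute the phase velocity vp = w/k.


vp = w / k
= 6.3430e+15 / 6.4202e+07
= 9.8798e+07 m/s

9.8798e+07


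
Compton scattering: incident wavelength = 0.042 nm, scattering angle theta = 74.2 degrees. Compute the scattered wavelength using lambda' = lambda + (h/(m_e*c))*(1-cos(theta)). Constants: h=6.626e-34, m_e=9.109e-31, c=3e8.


Compton wavelength: h/(m_e*c) = 2.4247e-12 m
d_lambda = 2.4247e-12 * (1 - cos(74.2 deg))
= 2.4247e-12 * 0.72772
= 1.7645e-12 m = 0.001765 nm
lambda' = 0.042 + 0.001765
= 0.043765 nm

0.043765


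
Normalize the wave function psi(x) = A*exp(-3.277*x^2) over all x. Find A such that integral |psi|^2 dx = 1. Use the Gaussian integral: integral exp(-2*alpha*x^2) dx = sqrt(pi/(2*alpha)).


integral |psi|^2 dx = A^2 * sqrt(pi/(2*alpha)) = 1
A^2 = sqrt(2*alpha/pi)
= sqrt(2 * 3.277 / pi)
= 1.444369
A = sqrt(1.444369)
= 1.2018

1.2018


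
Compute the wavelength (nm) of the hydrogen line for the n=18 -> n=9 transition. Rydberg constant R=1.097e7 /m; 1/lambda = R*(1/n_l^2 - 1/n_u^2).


1/lambda = R * (1/n_l^2 - 1/n_u^2)
= 1.097e7 * (1/9^2 - 1/18^2)
= 1.097e7 * (0.012346 - 0.003086)
= 1.097e7 * 0.009259
= 1.0157e+05 /m
lambda = 1 / 1.0157e+05 = 9845.0319 nm

9845.0319


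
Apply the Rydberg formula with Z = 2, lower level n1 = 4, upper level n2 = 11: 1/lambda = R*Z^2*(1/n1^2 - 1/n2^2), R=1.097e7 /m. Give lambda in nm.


1/lambda = R * Z^2 * (1/n1^2 - 1/n2^2)
= 1.097e7 * 2^2 * (1/4^2 - 1/11^2)
= 1.097e7 * 4 * (0.0625 - 0.008264)
= 2.3799e+06 /m
lambda = 1 / 2.3799e+06
= 420.1936 nm

420.1936


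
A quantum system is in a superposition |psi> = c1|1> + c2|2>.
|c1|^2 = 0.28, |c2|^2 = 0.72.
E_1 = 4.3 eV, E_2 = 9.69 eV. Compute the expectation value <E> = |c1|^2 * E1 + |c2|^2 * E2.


<E> = |c1|^2 * E1 + |c2|^2 * E2
= 0.28 * 4.3 + 0.72 * 9.69
= 1.204 + 6.9768
= 8.1808 eV

8.1808


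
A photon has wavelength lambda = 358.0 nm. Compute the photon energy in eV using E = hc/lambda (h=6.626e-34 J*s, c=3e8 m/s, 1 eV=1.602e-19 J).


E = hc / lambda
= (6.626e-34)(3e8) / (358.0e-9)
= 1.9878e-25 / 3.5800e-07
= 5.5525e-19 J
Converting to eV: 5.5525e-19 / 1.602e-19
= 3.466 eV

3.466


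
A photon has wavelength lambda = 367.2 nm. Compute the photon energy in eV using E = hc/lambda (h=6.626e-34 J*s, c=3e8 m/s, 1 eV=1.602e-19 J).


E = hc / lambda
= (6.626e-34)(3e8) / (367.2e-9)
= 1.9878e-25 / 3.6720e-07
= 5.4134e-19 J
Converting to eV: 5.4134e-19 / 1.602e-19
= 3.3792 eV

3.3792


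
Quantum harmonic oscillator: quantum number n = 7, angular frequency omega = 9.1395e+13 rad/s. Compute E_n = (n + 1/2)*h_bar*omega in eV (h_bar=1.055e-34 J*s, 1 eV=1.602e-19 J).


E = (n + 1/2) * h_bar * omega
= (7 + 0.5) * 1.055e-34 * 9.1395e+13
= 7.5 * 9.6422e-21
= 7.2316e-20 J
= 0.4514 eV

0.4514


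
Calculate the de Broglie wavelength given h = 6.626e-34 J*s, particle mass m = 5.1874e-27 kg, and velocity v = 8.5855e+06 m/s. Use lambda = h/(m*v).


lambda = h / (m * v)
= 6.626e-34 / (5.1874e-27 * 8.5855e+06)
= 6.626e-34 / 4.4536e-20
= 1.4878e-14 m

1.4878e-14


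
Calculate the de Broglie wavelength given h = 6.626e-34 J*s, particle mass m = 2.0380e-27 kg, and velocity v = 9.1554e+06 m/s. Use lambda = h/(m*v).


lambda = h / (m * v)
= 6.626e-34 / (2.0380e-27 * 9.1554e+06)
= 6.626e-34 / 1.8659e-20
= 3.5512e-14 m

3.5512e-14


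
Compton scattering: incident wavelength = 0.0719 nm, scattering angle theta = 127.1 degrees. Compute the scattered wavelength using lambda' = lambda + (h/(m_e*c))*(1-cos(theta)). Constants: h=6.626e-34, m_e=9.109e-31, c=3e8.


Compton wavelength: h/(m_e*c) = 2.4247e-12 m
d_lambda = 2.4247e-12 * (1 - cos(127.1 deg))
= 2.4247e-12 * 1.603208
= 3.8873e-12 m = 0.003887 nm
lambda' = 0.0719 + 0.003887
= 0.075787 nm

0.075787


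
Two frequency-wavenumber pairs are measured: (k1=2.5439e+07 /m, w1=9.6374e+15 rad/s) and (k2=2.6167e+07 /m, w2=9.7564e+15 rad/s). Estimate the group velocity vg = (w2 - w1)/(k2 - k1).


vg = (w2 - w1) / (k2 - k1)
= (9.7564e+15 - 9.6374e+15) / (2.6167e+07 - 2.5439e+07)
= 1.1900e+14 / 7.2800e+05
= 1.6346e+08 m/s

1.6346e+08


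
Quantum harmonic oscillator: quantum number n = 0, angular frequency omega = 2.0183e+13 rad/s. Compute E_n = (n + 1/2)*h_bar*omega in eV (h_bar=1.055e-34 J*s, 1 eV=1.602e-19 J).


E = (n + 1/2) * h_bar * omega
= (0 + 0.5) * 1.055e-34 * 2.0183e+13
= 0.5 * 2.1293e-21
= 1.0647e-21 J
= 0.0066 eV

0.0066


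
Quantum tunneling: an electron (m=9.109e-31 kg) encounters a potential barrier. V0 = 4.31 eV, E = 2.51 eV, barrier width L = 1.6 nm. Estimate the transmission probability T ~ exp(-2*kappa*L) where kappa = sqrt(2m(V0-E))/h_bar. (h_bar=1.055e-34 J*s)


V0 - E = 1.8 eV = 2.8836e-19 J
kappa = sqrt(2 * m * (V0-E)) / h_bar
= sqrt(2 * 9.109e-31 * 2.8836e-19) / 1.055e-34
= 6.8701e+09 /m
2*kappa*L = 2 * 6.8701e+09 * 1.6e-9
= 21.9844
T = exp(-21.9844) = 2.833216e-10

2.833216e-10


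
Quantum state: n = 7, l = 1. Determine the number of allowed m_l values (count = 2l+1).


m_l ranges from -l to +l in integer steps
So m_l goes from -1 to +1
Count = 2l + 1 = 2*1 + 1
= 3

3


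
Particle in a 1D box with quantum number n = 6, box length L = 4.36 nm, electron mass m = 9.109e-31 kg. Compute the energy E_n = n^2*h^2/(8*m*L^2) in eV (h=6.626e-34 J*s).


E = n^2 * h^2 / (8 * m * L^2)
= 6^2 * (6.626e-34)^2 / (8 * 9.109e-31 * (4.36e-9)^2)
= 36 * 4.3904e-67 / (8 * 9.109e-31 * 1.9010e-17)
= 1.1410e-19 J
= 0.7122 eV

0.7122


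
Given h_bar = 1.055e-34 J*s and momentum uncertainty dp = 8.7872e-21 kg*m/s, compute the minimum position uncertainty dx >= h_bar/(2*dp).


dx = h_bar / (2 * dp)
= 1.055e-34 / (2 * 8.7872e-21)
= 1.055e-34 / 1.7574e-20
= 6.0030e-15 m

6.0030e-15


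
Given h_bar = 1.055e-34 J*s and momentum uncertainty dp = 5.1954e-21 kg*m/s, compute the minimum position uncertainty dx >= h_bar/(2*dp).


dx = h_bar / (2 * dp)
= 1.055e-34 / (2 * 5.1954e-21)
= 1.055e-34 / 1.0391e-20
= 1.0153e-14 m

1.0153e-14


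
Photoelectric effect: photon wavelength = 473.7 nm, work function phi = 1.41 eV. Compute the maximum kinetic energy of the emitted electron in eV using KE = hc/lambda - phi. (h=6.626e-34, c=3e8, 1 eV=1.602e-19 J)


E_photon = hc / lambda
= (6.626e-34)(3e8) / (473.7e-9)
= 4.1963e-19 J
= 2.6194 eV
KE = E_photon - phi
= 2.6194 - 1.41
= 1.2094 eV

1.2094


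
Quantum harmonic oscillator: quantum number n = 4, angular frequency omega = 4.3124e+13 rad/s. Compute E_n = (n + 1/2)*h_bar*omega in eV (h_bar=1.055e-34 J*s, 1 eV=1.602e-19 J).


E = (n + 1/2) * h_bar * omega
= (4 + 0.5) * 1.055e-34 * 4.3124e+13
= 4.5 * 4.5496e-21
= 2.0473e-20 J
= 0.1278 eV

0.1278


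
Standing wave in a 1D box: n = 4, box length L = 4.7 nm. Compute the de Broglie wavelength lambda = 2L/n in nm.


lambda = 2L / n
= 2 * 4.7 / 4
= 9.4 / 4
= 2.35 nm

2.35


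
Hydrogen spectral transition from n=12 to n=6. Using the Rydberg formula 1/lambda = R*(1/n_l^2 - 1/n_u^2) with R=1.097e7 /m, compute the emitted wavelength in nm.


1/lambda = R * (1/n_l^2 - 1/n_u^2)
= 1.097e7 * (1/6^2 - 1/12^2)
= 1.097e7 * (0.027778 - 0.006944)
= 1.097e7 * 0.020833
= 2.2854e+05 /m
lambda = 1 / 2.2854e+05 = 4375.5697 nm

4375.5697


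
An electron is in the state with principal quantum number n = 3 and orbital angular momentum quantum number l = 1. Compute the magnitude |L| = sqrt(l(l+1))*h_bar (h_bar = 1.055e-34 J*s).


L = sqrt(l*(l+1)) * h_bar
= sqrt(1 * 2) * 1.055e-34
= sqrt(2) * 1.055e-34
= 1.4142 * 1.055e-34
= 1.4920e-34 J*s

1.4920e-34


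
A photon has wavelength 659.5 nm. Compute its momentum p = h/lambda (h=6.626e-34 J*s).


p = h / lambda
= 6.626e-34 / (659.5e-9)
= 6.626e-34 / 6.5950e-07
= 1.0047e-27 kg*m/s

1.0047e-27


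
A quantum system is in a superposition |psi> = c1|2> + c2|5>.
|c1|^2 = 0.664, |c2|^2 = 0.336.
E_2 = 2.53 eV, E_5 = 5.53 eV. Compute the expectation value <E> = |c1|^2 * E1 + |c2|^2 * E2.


<E> = |c1|^2 * E1 + |c2|^2 * E2
= 0.664 * 2.53 + 0.336 * 5.53
= 1.6799 + 1.8581
= 3.538 eV

3.538


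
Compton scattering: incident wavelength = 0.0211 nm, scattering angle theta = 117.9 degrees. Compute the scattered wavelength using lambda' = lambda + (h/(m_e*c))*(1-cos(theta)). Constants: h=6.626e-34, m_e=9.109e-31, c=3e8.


Compton wavelength: h/(m_e*c) = 2.4247e-12 m
d_lambda = 2.4247e-12 * (1 - cos(117.9 deg))
= 2.4247e-12 * 1.46793
= 3.5593e-12 m = 0.003559 nm
lambda' = 0.0211 + 0.003559
= 0.024659 nm

0.024659


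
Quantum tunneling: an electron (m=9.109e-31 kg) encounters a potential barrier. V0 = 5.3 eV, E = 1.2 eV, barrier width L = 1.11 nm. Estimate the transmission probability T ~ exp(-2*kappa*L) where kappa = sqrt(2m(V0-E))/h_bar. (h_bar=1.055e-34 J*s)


V0 - E = 4.1 eV = 6.5682e-19 J
kappa = sqrt(2 * m * (V0-E)) / h_bar
= sqrt(2 * 9.109e-31 * 6.5682e-19) / 1.055e-34
= 1.0369e+10 /m
2*kappa*L = 2 * 1.0369e+10 * 1.11e-9
= 23.0183
T = exp(-23.0183) = 1.007537e-10

1.007537e-10


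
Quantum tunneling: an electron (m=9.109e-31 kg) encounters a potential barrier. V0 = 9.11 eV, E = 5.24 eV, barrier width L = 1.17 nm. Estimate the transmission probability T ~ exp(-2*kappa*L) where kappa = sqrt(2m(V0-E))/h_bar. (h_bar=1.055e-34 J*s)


V0 - E = 3.87 eV = 6.1997e-19 J
kappa = sqrt(2 * m * (V0-E)) / h_bar
= sqrt(2 * 9.109e-31 * 6.1997e-19) / 1.055e-34
= 1.0074e+10 /m
2*kappa*L = 2 * 1.0074e+10 * 1.17e-9
= 23.5722
T = exp(-23.5722) = 5.790485e-11

5.790485e-11


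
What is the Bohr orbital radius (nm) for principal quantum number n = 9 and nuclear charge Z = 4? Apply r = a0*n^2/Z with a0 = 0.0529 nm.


r = a0 * n^2 / Z
= 0.0529 * 9^2 / 4
= 0.0529 * 81 / 4
= 1.0712 nm

1.0712


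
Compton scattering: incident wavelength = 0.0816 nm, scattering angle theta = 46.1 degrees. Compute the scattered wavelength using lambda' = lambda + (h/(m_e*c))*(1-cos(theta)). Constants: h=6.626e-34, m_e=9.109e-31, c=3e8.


Compton wavelength: h/(m_e*c) = 2.4247e-12 m
d_lambda = 2.4247e-12 * (1 - cos(46.1 deg))
= 2.4247e-12 * 0.306598
= 7.4341e-13 m = 0.000743 nm
lambda' = 0.0816 + 0.000743
= 0.082343 nm

0.082343


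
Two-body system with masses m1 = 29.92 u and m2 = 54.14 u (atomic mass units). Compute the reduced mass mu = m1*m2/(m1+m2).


mu = m1 * m2 / (m1 + m2)
= 29.92 * 54.14 / (29.92 + 54.14)
= 1619.8688 / 84.06
= 19.2704 u

19.2704


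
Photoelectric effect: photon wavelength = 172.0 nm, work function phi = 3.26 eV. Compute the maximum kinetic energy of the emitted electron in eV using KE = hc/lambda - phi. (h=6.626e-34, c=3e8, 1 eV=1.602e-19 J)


E_photon = hc / lambda
= (6.626e-34)(3e8) / (172.0e-9)
= 1.1557e-18 J
= 7.2141 eV
KE = E_photon - phi
= 7.2141 - 3.26
= 3.9541 eV

3.9541


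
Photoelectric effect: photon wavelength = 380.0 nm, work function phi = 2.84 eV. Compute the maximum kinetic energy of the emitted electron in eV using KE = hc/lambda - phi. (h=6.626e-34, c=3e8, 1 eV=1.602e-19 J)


E_photon = hc / lambda
= (6.626e-34)(3e8) / (380.0e-9)
= 5.2311e-19 J
= 3.2653 eV
KE = E_photon - phi
= 3.2653 - 2.84
= 0.4253 eV

0.4253


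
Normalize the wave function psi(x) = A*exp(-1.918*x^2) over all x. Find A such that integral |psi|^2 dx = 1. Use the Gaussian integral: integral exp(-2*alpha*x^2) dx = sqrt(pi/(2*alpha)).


integral |psi|^2 dx = A^2 * sqrt(pi/(2*alpha)) = 1
A^2 = sqrt(2*alpha/pi)
= sqrt(2 * 1.918 / pi)
= 1.105005
A = sqrt(1.105005)
= 1.0512

1.0512


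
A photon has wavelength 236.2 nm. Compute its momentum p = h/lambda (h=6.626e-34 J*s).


p = h / lambda
= 6.626e-34 / (236.2e-9)
= 6.626e-34 / 2.3620e-07
= 2.8052e-27 kg*m/s

2.8052e-27


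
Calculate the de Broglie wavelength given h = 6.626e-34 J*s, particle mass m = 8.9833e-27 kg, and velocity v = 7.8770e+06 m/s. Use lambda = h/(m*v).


lambda = h / (m * v)
= 6.626e-34 / (8.9833e-27 * 7.8770e+06)
= 6.626e-34 / 7.0761e-20
= 9.3639e-15 m

9.3639e-15


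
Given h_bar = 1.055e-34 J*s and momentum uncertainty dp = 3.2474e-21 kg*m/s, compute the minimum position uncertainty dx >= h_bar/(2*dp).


dx = h_bar / (2 * dp)
= 1.055e-34 / (2 * 3.2474e-21)
= 1.055e-34 / 6.4948e-21
= 1.6244e-14 m

1.6244e-14


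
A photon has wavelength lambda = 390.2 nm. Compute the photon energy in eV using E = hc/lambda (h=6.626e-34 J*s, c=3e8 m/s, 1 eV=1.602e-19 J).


E = hc / lambda
= (6.626e-34)(3e8) / (390.2e-9)
= 1.9878e-25 / 3.9020e-07
= 5.0943e-19 J
Converting to eV: 5.0943e-19 / 1.602e-19
= 3.18 eV

3.18


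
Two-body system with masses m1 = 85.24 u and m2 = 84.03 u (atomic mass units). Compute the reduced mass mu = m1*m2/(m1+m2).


mu = m1 * m2 / (m1 + m2)
= 85.24 * 84.03 / (85.24 + 84.03)
= 7162.7172 / 169.27
= 42.3153 u

42.3153


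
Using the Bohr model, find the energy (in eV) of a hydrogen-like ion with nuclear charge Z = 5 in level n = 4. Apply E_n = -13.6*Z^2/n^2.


E_n = -13.6 * Z^2 / n^2
= -13.6 * 5^2 / 4^2
= -13.6 * 25 / 16
= -21.25 eV

-21.25


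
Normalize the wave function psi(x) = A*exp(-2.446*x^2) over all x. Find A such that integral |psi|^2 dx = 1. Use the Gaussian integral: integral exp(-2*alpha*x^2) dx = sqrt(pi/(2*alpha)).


integral |psi|^2 dx = A^2 * sqrt(pi/(2*alpha)) = 1
A^2 = sqrt(2*alpha/pi)
= sqrt(2 * 2.446 / pi)
= 1.247867
A = sqrt(1.247867)
= 1.1171

1.1171


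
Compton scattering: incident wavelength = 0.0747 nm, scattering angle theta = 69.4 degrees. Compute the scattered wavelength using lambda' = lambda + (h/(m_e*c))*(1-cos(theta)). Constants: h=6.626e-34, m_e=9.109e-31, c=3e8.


Compton wavelength: h/(m_e*c) = 2.4247e-12 m
d_lambda = 2.4247e-12 * (1 - cos(69.4 deg))
= 2.4247e-12 * 0.648158
= 1.5716e-12 m = 0.001572 nm
lambda' = 0.0747 + 0.001572
= 0.076272 nm

0.076272


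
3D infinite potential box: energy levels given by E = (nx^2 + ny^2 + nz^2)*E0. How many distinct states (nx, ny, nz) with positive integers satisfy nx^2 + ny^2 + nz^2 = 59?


Enumerate all (nx, ny, nz) with nx^2 + ny^2 + nz^2 = 59:
(1,3,7)
(1,7,3)
(3,1,7)
(3,5,5)
(3,7,1)
(5,3,5)
(5,5,3)
(7,1,3)
(7,3,1)
Total degeneracy = 9

9


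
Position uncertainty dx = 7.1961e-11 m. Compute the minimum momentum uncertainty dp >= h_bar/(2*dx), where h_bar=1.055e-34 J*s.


dp = h_bar / (2 * dx)
= 1.055e-34 / (2 * 7.1961e-11)
= 1.055e-34 / 1.4392e-10
= 7.3304e-25 kg*m/s

7.3304e-25


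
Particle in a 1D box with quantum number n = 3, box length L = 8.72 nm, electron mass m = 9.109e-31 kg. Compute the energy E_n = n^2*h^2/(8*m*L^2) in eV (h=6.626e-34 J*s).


E = n^2 * h^2 / (8 * m * L^2)
= 3^2 * (6.626e-34)^2 / (8 * 9.109e-31 * (8.72e-9)^2)
= 9 * 4.3904e-67 / (8 * 9.109e-31 * 7.6038e-17)
= 7.1310e-21 J
= 0.0445 eV

0.0445


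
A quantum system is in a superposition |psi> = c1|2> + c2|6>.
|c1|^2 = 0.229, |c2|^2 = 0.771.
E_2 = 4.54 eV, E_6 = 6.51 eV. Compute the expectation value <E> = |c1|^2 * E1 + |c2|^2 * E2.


<E> = |c1|^2 * E1 + |c2|^2 * E2
= 0.229 * 4.54 + 0.771 * 6.51
= 1.0397 + 5.0192
= 6.0589 eV

6.0589


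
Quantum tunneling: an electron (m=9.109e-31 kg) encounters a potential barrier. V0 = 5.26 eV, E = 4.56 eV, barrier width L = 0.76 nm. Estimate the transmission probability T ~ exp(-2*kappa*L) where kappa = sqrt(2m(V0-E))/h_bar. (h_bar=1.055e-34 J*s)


V0 - E = 0.7 eV = 1.1214e-19 J
kappa = sqrt(2 * m * (V0-E)) / h_bar
= sqrt(2 * 9.109e-31 * 1.1214e-19) / 1.055e-34
= 4.2843e+09 /m
2*kappa*L = 2 * 4.2843e+09 * 0.76e-9
= 6.5121
T = exp(-6.5121) = 1.485342e-03

1.485342e-03


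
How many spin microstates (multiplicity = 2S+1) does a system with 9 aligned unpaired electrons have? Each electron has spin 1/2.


Total spin S = N * (1/2) = 9 * 0.5 = 4.5
Spin multiplicity = 2S + 1
= 2 * 4.5 + 1
= 10

10


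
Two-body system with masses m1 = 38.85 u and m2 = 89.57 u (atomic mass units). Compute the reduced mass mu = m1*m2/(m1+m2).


mu = m1 * m2 / (m1 + m2)
= 38.85 * 89.57 / (38.85 + 89.57)
= 3479.7945 / 128.42
= 27.097 u

27.097


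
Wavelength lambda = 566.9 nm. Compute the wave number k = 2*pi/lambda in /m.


k = 2 * pi / lambda
= 6.2832 / (566.9e-9)
= 6.2832 / 5.6690e-07
= 1.1083e+07 /m

1.1083e+07


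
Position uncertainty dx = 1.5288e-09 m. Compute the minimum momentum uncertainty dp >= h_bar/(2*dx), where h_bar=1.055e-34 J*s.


dp = h_bar / (2 * dx)
= 1.055e-34 / (2 * 1.5288e-09)
= 1.055e-34 / 3.0576e-09
= 3.4504e-26 kg*m/s

3.4504e-26


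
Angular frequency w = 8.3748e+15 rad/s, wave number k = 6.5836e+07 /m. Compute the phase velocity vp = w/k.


vp = w / k
= 8.3748e+15 / 6.5836e+07
= 1.2721e+08 m/s

1.2721e+08


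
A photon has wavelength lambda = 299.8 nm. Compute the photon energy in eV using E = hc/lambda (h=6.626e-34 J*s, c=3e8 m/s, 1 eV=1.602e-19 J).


E = hc / lambda
= (6.626e-34)(3e8) / (299.8e-9)
= 1.9878e-25 / 2.9980e-07
= 6.6304e-19 J
Converting to eV: 6.6304e-19 / 1.602e-19
= 4.1388 eV

4.1388


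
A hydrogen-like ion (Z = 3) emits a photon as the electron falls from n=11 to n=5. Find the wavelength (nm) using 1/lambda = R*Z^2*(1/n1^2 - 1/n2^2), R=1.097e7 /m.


1/lambda = R * Z^2 * (1/n1^2 - 1/n2^2)
= 1.097e7 * 3^2 * (1/5^2 - 1/11^2)
= 1.097e7 * 9 * (0.04 - 0.008264)
= 3.1332e+06 /m
lambda = 1 / 3.1332e+06
= 319.1575 nm

319.1575


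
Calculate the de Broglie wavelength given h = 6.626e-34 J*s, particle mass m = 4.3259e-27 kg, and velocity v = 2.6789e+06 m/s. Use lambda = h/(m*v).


lambda = h / (m * v)
= 6.626e-34 / (4.3259e-27 * 2.6789e+06)
= 6.626e-34 / 1.1589e-20
= 5.7177e-14 m

5.7177e-14


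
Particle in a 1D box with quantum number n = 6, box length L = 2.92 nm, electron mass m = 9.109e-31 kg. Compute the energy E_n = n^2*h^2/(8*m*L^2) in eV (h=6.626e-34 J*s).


E = n^2 * h^2 / (8 * m * L^2)
= 6^2 * (6.626e-34)^2 / (8 * 9.109e-31 * (2.92e-9)^2)
= 36 * 4.3904e-67 / (8 * 9.109e-31 * 8.5264e-18)
= 2.5438e-19 J
= 1.5879 eV

1.5879


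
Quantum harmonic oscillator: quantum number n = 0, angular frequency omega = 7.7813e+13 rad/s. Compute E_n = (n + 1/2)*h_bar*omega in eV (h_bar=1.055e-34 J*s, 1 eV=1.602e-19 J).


E = (n + 1/2) * h_bar * omega
= (0 + 0.5) * 1.055e-34 * 7.7813e+13
= 0.5 * 8.2093e-21
= 4.1046e-21 J
= 0.0256 eV

0.0256


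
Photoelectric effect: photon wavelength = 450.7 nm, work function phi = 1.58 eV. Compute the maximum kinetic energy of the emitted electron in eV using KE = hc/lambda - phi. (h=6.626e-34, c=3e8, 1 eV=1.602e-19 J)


E_photon = hc / lambda
= (6.626e-34)(3e8) / (450.7e-9)
= 4.4105e-19 J
= 2.7531 eV
KE = E_photon - phi
= 2.7531 - 1.58
= 1.1731 eV

1.1731


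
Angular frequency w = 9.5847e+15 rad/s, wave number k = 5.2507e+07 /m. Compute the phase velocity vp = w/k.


vp = w / k
= 9.5847e+15 / 5.2507e+07
= 1.8254e+08 m/s

1.8254e+08


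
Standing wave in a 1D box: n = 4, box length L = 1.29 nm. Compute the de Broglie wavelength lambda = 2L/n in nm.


lambda = 2L / n
= 2 * 1.29 / 4
= 2.58 / 4
= 0.645 nm

0.645


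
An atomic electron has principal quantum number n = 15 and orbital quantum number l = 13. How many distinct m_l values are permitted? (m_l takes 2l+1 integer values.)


m_l ranges from -l to +l in integer steps
So m_l goes from -13 to +13
Count = 2l + 1 = 2*13 + 1
= 27

27


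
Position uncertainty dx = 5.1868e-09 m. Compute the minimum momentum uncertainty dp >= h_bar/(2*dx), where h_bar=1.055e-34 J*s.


dp = h_bar / (2 * dx)
= 1.055e-34 / (2 * 5.1868e-09)
= 1.055e-34 / 1.0374e-08
= 1.0170e-26 kg*m/s

1.0170e-26


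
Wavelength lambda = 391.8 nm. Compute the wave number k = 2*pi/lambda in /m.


k = 2 * pi / lambda
= 6.2832 / (391.8e-9)
= 6.2832 / 3.9180e-07
= 1.6037e+07 /m

1.6037e+07


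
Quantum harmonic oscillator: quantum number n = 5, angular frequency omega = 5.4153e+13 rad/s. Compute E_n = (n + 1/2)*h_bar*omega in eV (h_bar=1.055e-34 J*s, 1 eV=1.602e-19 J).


E = (n + 1/2) * h_bar * omega
= (5 + 0.5) * 1.055e-34 * 5.4153e+13
= 5.5 * 5.7131e-21
= 3.1422e-20 J
= 0.1961 eV

0.1961


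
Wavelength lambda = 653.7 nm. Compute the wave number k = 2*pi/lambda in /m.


k = 2 * pi / lambda
= 6.2832 / (653.7e-9)
= 6.2832 / 6.5370e-07
= 9.6117e+06 /m

9.6117e+06


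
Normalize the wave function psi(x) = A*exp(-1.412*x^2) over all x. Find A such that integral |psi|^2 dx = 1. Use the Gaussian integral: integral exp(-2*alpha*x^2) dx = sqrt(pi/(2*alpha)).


integral |psi|^2 dx = A^2 * sqrt(pi/(2*alpha)) = 1
A^2 = sqrt(2*alpha/pi)
= sqrt(2 * 1.412 / pi)
= 0.948107
A = sqrt(0.948107)
= 0.9737

0.9737


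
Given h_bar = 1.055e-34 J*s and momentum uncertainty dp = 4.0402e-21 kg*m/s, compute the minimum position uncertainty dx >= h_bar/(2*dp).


dx = h_bar / (2 * dp)
= 1.055e-34 / (2 * 4.0402e-21)
= 1.055e-34 / 8.0804e-21
= 1.3056e-14 m

1.3056e-14


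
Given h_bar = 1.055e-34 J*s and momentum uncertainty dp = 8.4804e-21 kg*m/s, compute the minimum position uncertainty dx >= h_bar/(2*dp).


dx = h_bar / (2 * dp)
= 1.055e-34 / (2 * 8.4804e-21)
= 1.055e-34 / 1.6961e-20
= 6.2202e-15 m

6.2202e-15


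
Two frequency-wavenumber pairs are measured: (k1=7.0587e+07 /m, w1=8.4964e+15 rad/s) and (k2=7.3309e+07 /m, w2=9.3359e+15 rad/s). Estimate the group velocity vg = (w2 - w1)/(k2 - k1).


vg = (w2 - w1) / (k2 - k1)
= (9.3359e+15 - 8.4964e+15) / (7.3309e+07 - 7.0587e+07)
= 8.3950e+14 / 2.7220e+06
= 3.0841e+08 m/s

3.0841e+08


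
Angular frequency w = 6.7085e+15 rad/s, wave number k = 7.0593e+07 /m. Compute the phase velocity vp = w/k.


vp = w / k
= 6.7085e+15 / 7.0593e+07
= 9.5031e+07 m/s

9.5031e+07


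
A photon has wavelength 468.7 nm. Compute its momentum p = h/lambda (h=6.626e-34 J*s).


p = h / lambda
= 6.626e-34 / (468.7e-9)
= 6.626e-34 / 4.6870e-07
= 1.4137e-27 kg*m/s

1.4137e-27


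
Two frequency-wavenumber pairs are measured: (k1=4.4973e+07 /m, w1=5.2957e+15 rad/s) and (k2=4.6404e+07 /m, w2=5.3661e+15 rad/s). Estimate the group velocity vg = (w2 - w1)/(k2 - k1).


vg = (w2 - w1) / (k2 - k1)
= (5.3661e+15 - 5.2957e+15) / (4.6404e+07 - 4.4973e+07)
= 7.0400e+13 / 1.4310e+06
= 4.9196e+07 m/s

4.9196e+07


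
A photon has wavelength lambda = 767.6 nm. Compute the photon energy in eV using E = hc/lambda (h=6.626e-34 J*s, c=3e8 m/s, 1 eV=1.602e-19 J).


E = hc / lambda
= (6.626e-34)(3e8) / (767.6e-9)
= 1.9878e-25 / 7.6760e-07
= 2.5896e-19 J
Converting to eV: 2.5896e-19 / 1.602e-19
= 1.6165 eV

1.6165


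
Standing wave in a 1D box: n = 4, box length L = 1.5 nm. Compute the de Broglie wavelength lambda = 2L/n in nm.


lambda = 2L / n
= 2 * 1.5 / 4
= 3.0 / 4
= 0.75 nm

0.75


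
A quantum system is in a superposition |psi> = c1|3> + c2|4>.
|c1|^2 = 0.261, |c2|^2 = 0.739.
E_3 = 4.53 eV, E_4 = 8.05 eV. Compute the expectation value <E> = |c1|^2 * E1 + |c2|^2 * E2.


<E> = |c1|^2 * E1 + |c2|^2 * E2
= 0.261 * 4.53 + 0.739 * 8.05
= 1.1823 + 5.949
= 7.1313 eV

7.1313


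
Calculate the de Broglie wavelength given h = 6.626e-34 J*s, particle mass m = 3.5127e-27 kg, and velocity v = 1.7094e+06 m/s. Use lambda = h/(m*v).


lambda = h / (m * v)
= 6.626e-34 / (3.5127e-27 * 1.7094e+06)
= 6.626e-34 / 6.0046e-21
= 1.1035e-13 m

1.1035e-13


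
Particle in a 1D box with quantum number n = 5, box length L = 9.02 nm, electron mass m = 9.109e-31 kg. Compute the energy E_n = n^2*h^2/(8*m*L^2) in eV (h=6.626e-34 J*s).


E = n^2 * h^2 / (8 * m * L^2)
= 5^2 * (6.626e-34)^2 / (8 * 9.109e-31 * (9.02e-9)^2)
= 25 * 4.3904e-67 / (8 * 9.109e-31 * 8.1360e-17)
= 1.8513e-20 J
= 0.1156 eV

0.1156


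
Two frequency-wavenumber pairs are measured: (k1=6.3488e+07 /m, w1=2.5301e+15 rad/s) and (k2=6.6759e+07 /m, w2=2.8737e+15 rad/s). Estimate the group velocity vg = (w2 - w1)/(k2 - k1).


vg = (w2 - w1) / (k2 - k1)
= (2.8737e+15 - 2.5301e+15) / (6.6759e+07 - 6.3488e+07)
= 3.4360e+14 / 3.2710e+06
= 1.0504e+08 m/s

1.0504e+08


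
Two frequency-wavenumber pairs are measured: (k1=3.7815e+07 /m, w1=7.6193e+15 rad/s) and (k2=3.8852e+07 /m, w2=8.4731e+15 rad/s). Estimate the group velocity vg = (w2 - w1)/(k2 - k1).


vg = (w2 - w1) / (k2 - k1)
= (8.4731e+15 - 7.6193e+15) / (3.8852e+07 - 3.7815e+07)
= 8.5380e+14 / 1.0370e+06
= 8.2334e+08 m/s

8.2334e+08


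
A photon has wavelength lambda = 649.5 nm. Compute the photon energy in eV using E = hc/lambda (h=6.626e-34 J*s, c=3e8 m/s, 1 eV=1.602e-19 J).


E = hc / lambda
= (6.626e-34)(3e8) / (649.5e-9)
= 1.9878e-25 / 6.4950e-07
= 3.0605e-19 J
Converting to eV: 3.0605e-19 / 1.602e-19
= 1.9104 eV

1.9104


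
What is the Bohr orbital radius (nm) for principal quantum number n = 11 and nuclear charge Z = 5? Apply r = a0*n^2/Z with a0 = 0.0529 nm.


r = a0 * n^2 / Z
= 0.0529 * 11^2 / 5
= 0.0529 * 121 / 5
= 1.2802 nm

1.2802


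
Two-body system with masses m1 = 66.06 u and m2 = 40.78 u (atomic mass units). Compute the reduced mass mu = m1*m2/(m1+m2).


mu = m1 * m2 / (m1 + m2)
= 66.06 * 40.78 / (66.06 + 40.78)
= 2693.9268 / 106.84
= 25.2146 u

25.2146


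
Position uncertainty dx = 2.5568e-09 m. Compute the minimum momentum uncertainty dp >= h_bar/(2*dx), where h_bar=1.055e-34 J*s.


dp = h_bar / (2 * dx)
= 1.055e-34 / (2 * 2.5568e-09)
= 1.055e-34 / 5.1136e-09
= 2.0631e-26 kg*m/s

2.0631e-26


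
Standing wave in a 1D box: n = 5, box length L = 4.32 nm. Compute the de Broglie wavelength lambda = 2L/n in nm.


lambda = 2L / n
= 2 * 4.32 / 5
= 8.64 / 5
= 1.728 nm

1.728


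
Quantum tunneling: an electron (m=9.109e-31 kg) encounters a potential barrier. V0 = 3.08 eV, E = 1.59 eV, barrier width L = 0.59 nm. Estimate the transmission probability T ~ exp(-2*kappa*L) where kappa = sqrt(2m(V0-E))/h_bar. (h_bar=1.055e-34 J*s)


V0 - E = 1.49 eV = 2.3870e-19 J
kappa = sqrt(2 * m * (V0-E)) / h_bar
= sqrt(2 * 9.109e-31 * 2.3870e-19) / 1.055e-34
= 6.2506e+09 /m
2*kappa*L = 2 * 6.2506e+09 * 0.59e-9
= 7.3757
T = exp(-7.3757) = 6.262771e-04

6.262771e-04


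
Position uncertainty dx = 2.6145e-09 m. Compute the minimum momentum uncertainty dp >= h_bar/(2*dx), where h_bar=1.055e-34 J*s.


dp = h_bar / (2 * dx)
= 1.055e-34 / (2 * 2.6145e-09)
= 1.055e-34 / 5.2290e-09
= 2.0176e-26 kg*m/s

2.0176e-26


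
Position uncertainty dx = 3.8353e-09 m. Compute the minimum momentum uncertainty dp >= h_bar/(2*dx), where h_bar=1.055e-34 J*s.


dp = h_bar / (2 * dx)
= 1.055e-34 / (2 * 3.8353e-09)
= 1.055e-34 / 7.6706e-09
= 1.3754e-26 kg*m/s

1.3754e-26


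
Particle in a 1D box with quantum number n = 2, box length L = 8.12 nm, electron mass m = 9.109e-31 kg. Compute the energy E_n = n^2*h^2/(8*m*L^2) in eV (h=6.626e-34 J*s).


E = n^2 * h^2 / (8 * m * L^2)
= 2^2 * (6.626e-34)^2 / (8 * 9.109e-31 * (8.12e-9)^2)
= 4 * 4.3904e-67 / (8 * 9.109e-31 * 6.5934e-17)
= 3.6550e-21 J
= 0.0228 eV

0.0228


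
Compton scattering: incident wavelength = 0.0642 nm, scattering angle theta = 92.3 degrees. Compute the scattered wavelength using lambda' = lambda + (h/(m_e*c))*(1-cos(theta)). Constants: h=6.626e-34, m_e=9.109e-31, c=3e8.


Compton wavelength: h/(m_e*c) = 2.4247e-12 m
d_lambda = 2.4247e-12 * (1 - cos(92.3 deg))
= 2.4247e-12 * 1.040132
= 2.5220e-12 m = 0.002522 nm
lambda' = 0.0642 + 0.002522
= 0.066722 nm

0.066722


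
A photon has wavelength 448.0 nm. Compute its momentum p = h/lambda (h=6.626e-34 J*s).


p = h / lambda
= 6.626e-34 / (448.0e-9)
= 6.626e-34 / 4.4800e-07
= 1.4790e-27 kg*m/s

1.4790e-27


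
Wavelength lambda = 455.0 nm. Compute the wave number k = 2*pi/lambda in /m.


k = 2 * pi / lambda
= 6.2832 / (455.0e-9)
= 6.2832 / 4.5500e-07
= 1.3809e+07 /m

1.3809e+07


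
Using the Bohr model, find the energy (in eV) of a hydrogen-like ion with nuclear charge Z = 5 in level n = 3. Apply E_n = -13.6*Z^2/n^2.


E_n = -13.6 * Z^2 / n^2
= -13.6 * 5^2 / 3^2
= -13.6 * 25 / 9
= -37.7778 eV

-37.7778


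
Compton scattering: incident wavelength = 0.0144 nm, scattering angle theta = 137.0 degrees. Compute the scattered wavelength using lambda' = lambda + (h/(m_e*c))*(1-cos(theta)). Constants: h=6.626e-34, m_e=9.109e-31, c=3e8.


Compton wavelength: h/(m_e*c) = 2.4247e-12 m
d_lambda = 2.4247e-12 * (1 - cos(137.0 deg))
= 2.4247e-12 * 1.731354
= 4.1980e-12 m = 0.004198 nm
lambda' = 0.0144 + 0.004198
= 0.018598 nm

0.018598


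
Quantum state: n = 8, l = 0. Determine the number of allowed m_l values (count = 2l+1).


m_l ranges from -l to +l in integer steps
So m_l goes from -0 to +0
Count = 2l + 1 = 2*0 + 1
= 1

1


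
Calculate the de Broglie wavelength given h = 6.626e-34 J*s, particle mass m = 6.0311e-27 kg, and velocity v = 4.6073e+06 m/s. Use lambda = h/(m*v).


lambda = h / (m * v)
= 6.626e-34 / (6.0311e-27 * 4.6073e+06)
= 6.626e-34 / 2.7787e-20
= 2.3846e-14 m

2.3846e-14


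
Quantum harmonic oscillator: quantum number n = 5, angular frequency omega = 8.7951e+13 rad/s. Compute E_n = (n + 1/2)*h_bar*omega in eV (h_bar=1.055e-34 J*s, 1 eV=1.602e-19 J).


E = (n + 1/2) * h_bar * omega
= (5 + 0.5) * 1.055e-34 * 8.7951e+13
= 5.5 * 9.2788e-21
= 5.1034e-20 J
= 0.3186 eV

0.3186


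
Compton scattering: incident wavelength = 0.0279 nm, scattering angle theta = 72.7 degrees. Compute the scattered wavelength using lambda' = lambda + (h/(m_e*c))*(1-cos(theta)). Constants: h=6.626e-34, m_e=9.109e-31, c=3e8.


Compton wavelength: h/(m_e*c) = 2.4247e-12 m
d_lambda = 2.4247e-12 * (1 - cos(72.7 deg))
= 2.4247e-12 * 0.702625
= 1.7037e-12 m = 0.001704 nm
lambda' = 0.0279 + 0.001704
= 0.029604 nm

0.029604


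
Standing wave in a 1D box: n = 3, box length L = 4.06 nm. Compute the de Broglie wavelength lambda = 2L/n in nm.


lambda = 2L / n
= 2 * 4.06 / 3
= 8.12 / 3
= 2.7067 nm

2.7067


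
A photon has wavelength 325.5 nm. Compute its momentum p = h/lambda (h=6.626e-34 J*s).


p = h / lambda
= 6.626e-34 / (325.5e-9)
= 6.626e-34 / 3.2550e-07
= 2.0356e-27 kg*m/s

2.0356e-27


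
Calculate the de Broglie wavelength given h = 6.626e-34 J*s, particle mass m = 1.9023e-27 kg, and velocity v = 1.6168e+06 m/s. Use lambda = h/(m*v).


lambda = h / (m * v)
= 6.626e-34 / (1.9023e-27 * 1.6168e+06)
= 6.626e-34 / 3.0756e-21
= 2.1543e-13 m

2.1543e-13


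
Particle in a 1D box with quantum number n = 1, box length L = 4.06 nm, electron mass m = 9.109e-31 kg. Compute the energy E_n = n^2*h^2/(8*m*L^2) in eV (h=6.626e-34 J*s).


E = n^2 * h^2 / (8 * m * L^2)
= 1^2 * (6.626e-34)^2 / (8 * 9.109e-31 * (4.06e-9)^2)
= 1 * 4.3904e-67 / (8 * 9.109e-31 * 1.6484e-17)
= 3.6550e-21 J
= 0.0228 eV

0.0228


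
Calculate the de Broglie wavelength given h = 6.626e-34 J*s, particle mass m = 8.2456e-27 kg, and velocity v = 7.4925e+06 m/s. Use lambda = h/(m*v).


lambda = h / (m * v)
= 6.626e-34 / (8.2456e-27 * 7.4925e+06)
= 6.626e-34 / 6.1780e-20
= 1.0725e-14 m

1.0725e-14


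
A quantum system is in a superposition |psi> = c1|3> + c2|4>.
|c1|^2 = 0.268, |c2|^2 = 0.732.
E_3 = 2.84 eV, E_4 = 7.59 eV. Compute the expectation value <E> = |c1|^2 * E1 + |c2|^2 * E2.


<E> = |c1|^2 * E1 + |c2|^2 * E2
= 0.268 * 2.84 + 0.732 * 7.59
= 0.7611 + 5.5559
= 6.317 eV

6.317


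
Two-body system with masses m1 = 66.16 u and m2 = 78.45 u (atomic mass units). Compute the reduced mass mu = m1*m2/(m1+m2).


mu = m1 * m2 / (m1 + m2)
= 66.16 * 78.45 / (66.16 + 78.45)
= 5190.252 / 144.61
= 35.8914 u

35.8914


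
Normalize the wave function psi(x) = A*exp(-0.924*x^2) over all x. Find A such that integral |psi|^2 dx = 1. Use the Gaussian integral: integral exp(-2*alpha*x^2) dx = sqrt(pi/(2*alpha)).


integral |psi|^2 dx = A^2 * sqrt(pi/(2*alpha)) = 1
A^2 = sqrt(2*alpha/pi)
= sqrt(2 * 0.924 / pi)
= 0.766966
A = sqrt(0.766966)
= 0.8758

0.8758


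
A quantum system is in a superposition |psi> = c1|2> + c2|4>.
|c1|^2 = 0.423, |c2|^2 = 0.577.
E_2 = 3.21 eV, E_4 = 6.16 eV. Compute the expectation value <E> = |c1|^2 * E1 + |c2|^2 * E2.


<E> = |c1|^2 * E1 + |c2|^2 * E2
= 0.423 * 3.21 + 0.577 * 6.16
= 1.3578 + 3.5543
= 4.9121 eV

4.9121


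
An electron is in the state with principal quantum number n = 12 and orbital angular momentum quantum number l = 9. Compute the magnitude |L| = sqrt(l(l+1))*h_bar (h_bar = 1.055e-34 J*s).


L = sqrt(l*(l+1)) * h_bar
= sqrt(9 * 10) * 1.055e-34
= sqrt(90) * 1.055e-34
= 9.4868 * 1.055e-34
= 1.0009e-33 J*s

1.0009e-33


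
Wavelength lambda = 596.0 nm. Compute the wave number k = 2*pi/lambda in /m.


k = 2 * pi / lambda
= 6.2832 / (596.0e-9)
= 6.2832 / 5.9600e-07
= 1.0542e+07 /m

1.0542e+07


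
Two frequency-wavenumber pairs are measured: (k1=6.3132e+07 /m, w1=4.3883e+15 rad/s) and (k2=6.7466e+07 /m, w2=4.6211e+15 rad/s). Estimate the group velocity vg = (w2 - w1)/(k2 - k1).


vg = (w2 - w1) / (k2 - k1)
= (4.6211e+15 - 4.3883e+15) / (6.7466e+07 - 6.3132e+07)
= 2.3280e+14 / 4.3340e+06
= 5.3715e+07 m/s

5.3715e+07


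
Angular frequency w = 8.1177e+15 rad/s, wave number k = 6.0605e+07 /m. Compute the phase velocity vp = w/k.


vp = w / k
= 8.1177e+15 / 6.0605e+07
= 1.3394e+08 m/s

1.3394e+08


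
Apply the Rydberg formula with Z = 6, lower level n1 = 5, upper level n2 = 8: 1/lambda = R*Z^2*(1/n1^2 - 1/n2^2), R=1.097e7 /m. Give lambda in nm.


1/lambda = R * Z^2 * (1/n1^2 - 1/n2^2)
= 1.097e7 * 6^2 * (1/5^2 - 1/8^2)
= 1.097e7 * 36 * (0.04 - 0.015625)
= 9.6262e+06 /m
lambda = 1 / 9.6262e+06
= 103.8834 nm

103.8834


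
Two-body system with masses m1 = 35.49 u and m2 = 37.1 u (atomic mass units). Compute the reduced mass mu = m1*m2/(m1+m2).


mu = m1 * m2 / (m1 + m2)
= 35.49 * 37.1 / (35.49 + 37.1)
= 1316.679 / 72.59
= 18.1386 u

18.1386


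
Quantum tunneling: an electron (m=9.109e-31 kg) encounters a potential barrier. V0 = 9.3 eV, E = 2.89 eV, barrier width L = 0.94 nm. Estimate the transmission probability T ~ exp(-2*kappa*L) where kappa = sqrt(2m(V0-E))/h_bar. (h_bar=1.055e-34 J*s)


V0 - E = 6.41 eV = 1.0269e-18 J
kappa = sqrt(2 * m * (V0-E)) / h_bar
= sqrt(2 * 9.109e-31 * 1.0269e-18) / 1.055e-34
= 1.2965e+10 /m
2*kappa*L = 2 * 1.2965e+10 * 0.94e-9
= 24.3734
T = exp(-24.3734) = 2.598780e-11

2.598780e-11


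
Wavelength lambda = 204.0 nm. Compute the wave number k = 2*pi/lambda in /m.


k = 2 * pi / lambda
= 6.2832 / (204.0e-9)
= 6.2832 / 2.0400e-07
= 3.0800e+07 /m

3.0800e+07


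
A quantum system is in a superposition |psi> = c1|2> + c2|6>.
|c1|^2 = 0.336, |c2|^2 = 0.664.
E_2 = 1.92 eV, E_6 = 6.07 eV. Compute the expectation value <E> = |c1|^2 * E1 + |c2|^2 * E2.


<E> = |c1|^2 * E1 + |c2|^2 * E2
= 0.336 * 1.92 + 0.664 * 6.07
= 0.6451 + 4.0305
= 4.6756 eV

4.6756


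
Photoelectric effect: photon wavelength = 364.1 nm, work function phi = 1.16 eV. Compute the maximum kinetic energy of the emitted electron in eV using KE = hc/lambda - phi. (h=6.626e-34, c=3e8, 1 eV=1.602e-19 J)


E_photon = hc / lambda
= (6.626e-34)(3e8) / (364.1e-9)
= 5.4595e-19 J
= 3.4079 eV
KE = E_photon - phi
= 3.4079 - 1.16
= 2.2479 eV

2.2479


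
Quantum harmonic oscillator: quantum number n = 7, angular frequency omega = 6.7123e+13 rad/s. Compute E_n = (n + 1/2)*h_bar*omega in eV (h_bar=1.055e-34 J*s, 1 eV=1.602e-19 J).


E = (n + 1/2) * h_bar * omega
= (7 + 0.5) * 1.055e-34 * 6.7123e+13
= 7.5 * 7.0815e-21
= 5.3111e-20 J
= 0.3315 eV

0.3315


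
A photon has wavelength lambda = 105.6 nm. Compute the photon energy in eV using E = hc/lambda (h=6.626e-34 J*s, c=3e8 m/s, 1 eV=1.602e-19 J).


E = hc / lambda
= (6.626e-34)(3e8) / (105.6e-9)
= 1.9878e-25 / 1.0560e-07
= 1.8824e-18 J
Converting to eV: 1.8824e-18 / 1.602e-19
= 11.7502 eV

11.7502


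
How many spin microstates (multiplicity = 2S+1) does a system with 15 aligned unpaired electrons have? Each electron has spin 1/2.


Total spin S = N * (1/2) = 15 * 0.5 = 7.5
Spin multiplicity = 2S + 1
= 2 * 7.5 + 1
= 16

16


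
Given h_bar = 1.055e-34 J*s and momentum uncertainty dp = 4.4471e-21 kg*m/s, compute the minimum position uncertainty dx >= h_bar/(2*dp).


dx = h_bar / (2 * dp)
= 1.055e-34 / (2 * 4.4471e-21)
= 1.055e-34 / 8.8942e-21
= 1.1862e-14 m

1.1862e-14


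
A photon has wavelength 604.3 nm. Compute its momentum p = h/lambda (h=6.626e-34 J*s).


p = h / lambda
= 6.626e-34 / (604.3e-9)
= 6.626e-34 / 6.0430e-07
= 1.0965e-27 kg*m/s

1.0965e-27


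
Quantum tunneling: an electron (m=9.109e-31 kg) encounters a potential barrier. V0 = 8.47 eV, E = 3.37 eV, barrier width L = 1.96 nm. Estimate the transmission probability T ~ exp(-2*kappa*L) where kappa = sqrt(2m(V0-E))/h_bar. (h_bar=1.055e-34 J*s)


V0 - E = 5.1 eV = 8.1702e-19 J
kappa = sqrt(2 * m * (V0-E)) / h_bar
= sqrt(2 * 9.109e-31 * 8.1702e-19) / 1.055e-34
= 1.1564e+10 /m
2*kappa*L = 2 * 1.1564e+10 * 1.96e-9
= 45.3315
T = exp(-45.3315) = 2.054803e-20

2.054803e-20
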